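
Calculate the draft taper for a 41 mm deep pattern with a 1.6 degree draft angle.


Formula: taper = depth * tan(draft_angle)
tan(1.6 deg) = 0.0279325
taper = 41 mm * 0.0279325 = 1.1452 mm

Final answer: 1.1452 mm


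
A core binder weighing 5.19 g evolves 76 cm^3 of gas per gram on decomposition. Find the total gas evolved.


Formula: V_gas = W_binder * gas_evolution_rate
V = 5.19 g * 76 cm^3/g = 394.4400 cm^3


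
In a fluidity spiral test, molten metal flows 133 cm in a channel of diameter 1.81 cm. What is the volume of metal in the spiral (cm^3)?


Formula: V = pi * (d/2)^2 * L  (cylinder volume)
Radius = 1.81/2 = 0.905 cm
V = pi * 0.905^2 * 133 = 342.2147 cm^3

Final answer: 342.2147 cm^3


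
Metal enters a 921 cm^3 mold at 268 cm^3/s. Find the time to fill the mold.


Formula: t_fill = V_mold / Q_flow
t = 921 cm^3 / 268 cm^3/s = 3.4366 s

3.4366 s


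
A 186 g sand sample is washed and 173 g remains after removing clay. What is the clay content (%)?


Formula: Clay% = (W_total - W_washed) / W_total * 100
Clay mass = 186 - 173 = 13 g
Clay% = 13 / 186 * 100 = 6.9892%

Answer: 6.9892%


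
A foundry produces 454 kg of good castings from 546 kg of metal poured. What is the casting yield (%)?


Formula: Casting Yield = (W_good / W_total) * 100
Yield = (454 kg / 546 kg) * 100 = 83.1502%

Answer: 83.1502%


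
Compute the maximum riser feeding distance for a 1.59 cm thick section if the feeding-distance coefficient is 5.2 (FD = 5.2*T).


Formula: FD = 5.2 * T  (riser feeding-distance rule)
FD = 5.2 * 1.59 cm = 8.2680 cm

Final answer: 8.2680 cm


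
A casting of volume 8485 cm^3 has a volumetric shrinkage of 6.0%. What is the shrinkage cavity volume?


Formula: V_shrink = V_casting * shrinkage_pct / 100
V_shrink = 8485 cm^3 * 6.0 / 100 = 509.1000 cm^3

Answer: 509.1000 cm^3


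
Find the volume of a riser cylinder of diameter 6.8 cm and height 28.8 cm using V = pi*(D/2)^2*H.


Formula: V = pi * (D/2)^2 * H  (cylinder volume)
Radius = D/2 = 6.8/2 = 3.4 cm
V = pi * 3.4^2 * 28.8 = 1045.9242 cm^3


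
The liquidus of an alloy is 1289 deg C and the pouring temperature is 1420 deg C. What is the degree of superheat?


Formula: Superheat = T_pour - T_melt
Superheat = 1420 - 1289 = 131 deg C

Final answer: 131 deg C


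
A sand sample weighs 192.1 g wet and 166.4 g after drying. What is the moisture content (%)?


Formula: MC = (W_wet - W_dry) / W_wet * 100
Water mass = 192.1 - 166.4 = 25.7 g
MC = 25.7 / 192.1 * 100 = 13.3784%

Answer: 13.3784%


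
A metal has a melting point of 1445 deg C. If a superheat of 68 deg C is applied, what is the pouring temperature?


Formula: T_pour = T_melt + Superheat
T_pour = 1445 + 68 = 1513 deg C

1513 deg C


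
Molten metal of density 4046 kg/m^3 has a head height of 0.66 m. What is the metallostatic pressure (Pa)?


Formula: P = rho * g * h
rho * g = 4046 * 9.81 = 39691.26 N/m^3
P = 39691.26 * 0.66 = 26196.2316 Pa

Answer: 26196.2316 Pa


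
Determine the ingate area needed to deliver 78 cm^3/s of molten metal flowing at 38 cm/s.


Formula: A_ingate = Q / v  (continuity equation)
A = 78 cm^3/s / 38 cm/s = 2.0526 cm^2

Answer: 2.0526 cm^2


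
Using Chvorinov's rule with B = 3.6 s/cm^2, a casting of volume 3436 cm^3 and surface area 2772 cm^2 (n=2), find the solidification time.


Formula: t_s = B * (V/A)^n  (Chvorinov's rule, n=2)
Modulus M = V/A = 3436/2772 = 1.239538 cm
M^2 = 1.239538^2 = 1.536454 cm^2
t_s = 3.6 * 1.536454 = 5.5312 s

5.5312 s


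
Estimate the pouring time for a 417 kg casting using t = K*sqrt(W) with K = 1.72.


Formula: t = K * sqrt(W)
sqrt(W) = sqrt(417) = 20.42058
t = 1.72 * 20.42058 = 35.1234 s

35.1234 s


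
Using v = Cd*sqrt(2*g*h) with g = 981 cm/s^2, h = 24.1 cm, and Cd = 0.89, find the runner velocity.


Formula: v = Cd * sqrt(2 * g * h)  (Torricelli with discharge coefficient)
2*g*h = 2 * 981 * 24.1 = 47284.2 cm^2/s^2
sqrt(47284.2) = 217.44930 cm/s
v = 0.89 * 217.44930 = 193.5299 cm/s

193.5299 cm/s


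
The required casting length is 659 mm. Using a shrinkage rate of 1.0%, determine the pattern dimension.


Formula: L_pattern = L_casting * (1 + shrinkage_rate/100)
Shrinkage factor = 1 + 1.0/100 = 1.01
L_pattern = 659 mm * 1.01 = 665.5900 mm


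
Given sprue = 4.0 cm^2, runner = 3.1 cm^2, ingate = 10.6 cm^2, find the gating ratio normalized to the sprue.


Sprue:Runner:Ingate = 1 : 3.1/4.0 : 10.6/4.0 = 1:0.78:2.65


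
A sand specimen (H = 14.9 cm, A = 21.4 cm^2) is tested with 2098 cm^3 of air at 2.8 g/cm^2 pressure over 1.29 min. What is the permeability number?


Formula: Permeability Number P = (V * H) / (p * A * t)
Numerator: V * H = 2098 * 14.9 = 31260.2
Denominator: p * A * t = 2.8 * 21.4 * 1.29 = 77.2968
P = 31260.2 / 77.2968 = 404.4178

Answer: 404.4178


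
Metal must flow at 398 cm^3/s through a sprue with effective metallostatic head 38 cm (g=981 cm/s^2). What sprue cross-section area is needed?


Formula: v = sqrt(2*g*h), A = Q/v
Velocity: v = sqrt(2 * 981 * 38) = sqrt(74556) = 273.0494 cm/s
Sprue area: A = Q / v = 398 / 273.0494 = 1.4576 cm^2

1.4576 cm^2


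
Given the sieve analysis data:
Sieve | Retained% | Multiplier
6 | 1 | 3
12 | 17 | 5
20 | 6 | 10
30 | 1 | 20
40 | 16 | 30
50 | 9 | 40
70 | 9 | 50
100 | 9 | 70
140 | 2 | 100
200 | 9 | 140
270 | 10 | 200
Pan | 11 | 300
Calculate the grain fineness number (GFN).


Formula: GFN = sum(pct * multiplier) / sum(pct)
sum(pct * multiplier) = 8848
sum(pct) = 100
GFN = 8848 / 100 = 88.48

Final answer: 88.48


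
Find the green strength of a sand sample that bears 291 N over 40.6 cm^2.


Formula: Compressive Strength = Force / Area
Strength = 291 N / 40.6 cm^2 = 7.1675 N/cm^2


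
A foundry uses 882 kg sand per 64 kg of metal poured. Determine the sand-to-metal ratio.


Formula: Sand-to-Metal Ratio = W_sand / W_metal
Ratio = 882 kg / 64 kg = 13.7812

13.7812


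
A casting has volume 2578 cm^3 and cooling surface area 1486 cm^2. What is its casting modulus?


Formula: Casting Modulus M = V / A
M = 2578 cm^3 / 1486 cm^2 = 1.7349 cm

1.7349 cm


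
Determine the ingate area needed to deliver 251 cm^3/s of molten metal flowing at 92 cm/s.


Formula: A_ingate = Q / v  (continuity equation)
A = 251 cm^3/s / 92 cm/s = 2.7283 cm^2

Final answer: 2.7283 cm^2


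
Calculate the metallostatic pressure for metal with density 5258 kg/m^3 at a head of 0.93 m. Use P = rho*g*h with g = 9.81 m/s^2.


Formula: P = rho * g * h
rho * g = 5258 * 9.81 = 51580.98 N/m^3
P = 51580.98 * 0.93 = 47970.3114 Pa


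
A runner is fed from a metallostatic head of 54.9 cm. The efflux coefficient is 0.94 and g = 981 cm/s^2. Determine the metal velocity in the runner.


Formula: v = Cd * sqrt(2 * g * h)  (Torricelli with discharge coefficient)
2*g*h = 2 * 981 * 54.9 = 107713.8 cm^2/s^2
sqrt(107713.8) = 328.19781 cm/s
v = 0.94 * 328.19781 = 308.5059 cm/s

308.5059 cm/s


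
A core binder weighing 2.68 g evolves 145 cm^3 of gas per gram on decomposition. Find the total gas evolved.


Formula: V_gas = W_binder * gas_evolution_rate
V = 2.68 g * 145 cm^3/g = 388.6000 cm^3

Answer: 388.6000 cm^3


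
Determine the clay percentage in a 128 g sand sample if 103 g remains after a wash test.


Formula: Clay% = (W_total - W_washed) / W_total * 100
Clay mass = 128 - 103 = 25 g
Clay% = 25 / 128 * 100 = 19.5312%


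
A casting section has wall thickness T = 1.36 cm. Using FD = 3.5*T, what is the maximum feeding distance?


Formula: FD = 3.5 * T  (riser feeding-distance rule)
FD = 3.5 * 1.36 cm = 4.7600 cm

4.7600 cm


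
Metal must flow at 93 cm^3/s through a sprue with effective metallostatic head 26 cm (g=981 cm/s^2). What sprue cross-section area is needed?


Formula: v = sqrt(2*g*h), A = Q/v
Velocity: v = sqrt(2 * 981 * 26) = sqrt(51012) = 225.8584 cm/s
Sprue area: A = Q / v = 93 / 225.8584 = 0.4118 cm^2

0.4118 cm^2


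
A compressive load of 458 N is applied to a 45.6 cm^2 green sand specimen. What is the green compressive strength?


Formula: Compressive Strength = Force / Area
Strength = 458 N / 45.6 cm^2 = 10.0439 N/cm^2

Answer: 10.0439 N/cm^2


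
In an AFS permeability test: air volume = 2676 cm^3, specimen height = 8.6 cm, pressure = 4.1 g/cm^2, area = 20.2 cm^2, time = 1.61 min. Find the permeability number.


Formula: Permeability Number P = (V * H) / (p * A * t)
Numerator: V * H = 2676 * 8.6 = 23013.6
Denominator: p * A * t = 4.1 * 20.2 * 1.61 = 133.3402
P = 23013.6 / 133.3402 = 172.5931

172.5931


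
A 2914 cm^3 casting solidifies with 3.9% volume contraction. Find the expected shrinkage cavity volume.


Formula: V_shrink = V_casting * shrinkage_pct / 100
V_shrink = 2914 cm^3 * 3.9 / 100 = 113.6460 cm^3

Final answer: 113.6460 cm^3


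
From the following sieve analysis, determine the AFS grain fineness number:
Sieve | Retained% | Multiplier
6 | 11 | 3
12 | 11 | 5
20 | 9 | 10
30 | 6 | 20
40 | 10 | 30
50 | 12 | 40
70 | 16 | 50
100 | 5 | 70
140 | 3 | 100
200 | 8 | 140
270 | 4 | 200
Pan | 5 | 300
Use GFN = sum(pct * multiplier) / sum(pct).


Formula: GFN = sum(pct * multiplier) / sum(pct)
sum(pct * multiplier) = 5948
sum(pct) = 100
GFN = 5948 / 100 = 59.48

Final answer: 59.48


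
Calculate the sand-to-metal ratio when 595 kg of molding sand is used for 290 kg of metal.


Formula: Sand-to-Metal Ratio = W_sand / W_metal
Ratio = 595 kg / 290 kg = 2.0517

Answer: 2.0517


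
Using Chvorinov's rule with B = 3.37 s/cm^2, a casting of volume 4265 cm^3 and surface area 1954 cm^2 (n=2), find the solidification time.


Formula: t_s = B * (V/A)^n  (Chvorinov's rule, n=2)
Modulus M = V/A = 4265/1954 = 2.182702 cm
M^2 = 2.182702^2 = 4.764188 cm^2
t_s = 3.37 * 4.764188 = 16.0553 s

Final answer: 16.0553 s


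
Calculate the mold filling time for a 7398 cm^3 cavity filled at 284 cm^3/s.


Formula: t_fill = V_mold / Q_flow
t = 7398 cm^3 / 284 cm^3/s = 26.0493 s

26.0493 s


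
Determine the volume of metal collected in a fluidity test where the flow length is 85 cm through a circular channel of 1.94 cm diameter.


Formula: V = pi * (d/2)^2 * L  (cylinder volume)
Radius = 1.94/2 = 0.97 cm
V = pi * 0.97^2 * 85 = 251.2536 cm^3

251.2536 cm^3


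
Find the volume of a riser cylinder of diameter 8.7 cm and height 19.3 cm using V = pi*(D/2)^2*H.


Formula: V = pi * (D/2)^2 * H  (cylinder volume)
Radius = D/2 = 8.7/2 = 4.35 cm
V = pi * 4.35^2 * 19.3 = 1147.3230 cm^3

1147.3230 cm^3


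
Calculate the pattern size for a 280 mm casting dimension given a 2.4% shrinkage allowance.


Formula: L_pattern = L_casting * (1 + shrinkage_rate/100)
Shrinkage factor = 1 + 2.4/100 = 1.024
L_pattern = 280 mm * 1.024 = 286.7200 mm


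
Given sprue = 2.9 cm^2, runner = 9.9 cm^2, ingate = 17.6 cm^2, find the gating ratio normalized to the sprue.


Sprue:Runner:Ingate = 1 : 9.9/2.9 : 17.6/2.9 = 1:3.41:6.07

Final answer: 1:3.41:6.07


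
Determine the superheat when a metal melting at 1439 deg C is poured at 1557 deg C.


Formula: Superheat = T_pour - T_melt
Superheat = 1557 - 1439 = 118 deg C

Answer: 118 deg C


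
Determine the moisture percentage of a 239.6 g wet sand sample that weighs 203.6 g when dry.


Formula: MC = (W_wet - W_dry) / W_wet * 100
Water mass = 239.6 - 203.6 = 36.0 g
MC = 36.0 / 239.6 * 100 = 15.0250%

15.0250%


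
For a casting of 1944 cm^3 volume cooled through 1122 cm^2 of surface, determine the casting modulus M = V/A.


Formula: Casting Modulus M = V / A
M = 1944 cm^3 / 1122 cm^2 = 1.7326 cm

Final answer: 1.7326 cm


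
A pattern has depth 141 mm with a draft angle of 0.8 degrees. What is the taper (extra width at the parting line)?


Formula: taper = depth * tan(draft_angle)
tan(0.8 deg) = 0.0139635
taper = 141 mm * 0.0139635 = 1.9689 mm

1.9689 mm


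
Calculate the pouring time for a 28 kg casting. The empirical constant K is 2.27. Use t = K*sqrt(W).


Formula: t = K * sqrt(W)
sqrt(W) = sqrt(28) = 5.29150
t = 2.27 * 5.29150 = 12.0117 s

Final answer: 12.0117 s


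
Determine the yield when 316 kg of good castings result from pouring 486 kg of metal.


Formula: Casting Yield = (W_good / W_total) * 100
Yield = (316 kg / 486 kg) * 100 = 65.0206%

Answer: 65.0206%


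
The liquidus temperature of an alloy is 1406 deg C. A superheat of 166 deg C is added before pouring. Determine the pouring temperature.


Formula: T_pour = T_melt + Superheat
T_pour = 1406 + 166 = 1572 deg C


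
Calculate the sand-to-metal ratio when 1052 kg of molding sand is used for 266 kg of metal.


Formula: Sand-to-Metal Ratio = W_sand / W_metal
Ratio = 1052 kg / 266 kg = 3.9549

Answer: 3.9549


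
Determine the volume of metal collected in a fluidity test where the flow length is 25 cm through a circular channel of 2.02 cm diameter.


Formula: V = pi * (d/2)^2 * L  (cylinder volume)
Radius = 2.02/2 = 1.01 cm
V = pi * 1.01^2 * 25 = 80.1185 cm^3


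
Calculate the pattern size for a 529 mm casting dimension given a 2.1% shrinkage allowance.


Formula: L_pattern = L_casting * (1 + shrinkage_rate/100)
Shrinkage factor = 1 + 2.1/100 = 1.021
L_pattern = 529 mm * 1.021 = 540.1090 mm

Final answer: 540.1090 mm


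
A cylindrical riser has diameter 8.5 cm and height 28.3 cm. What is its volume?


Formula: V = pi * (D/2)^2 * H  (cylinder volume)
Radius = D/2 = 8.5/2 = 4.25 cm
V = pi * 4.25^2 * 28.3 = 1605.8840 cm^3


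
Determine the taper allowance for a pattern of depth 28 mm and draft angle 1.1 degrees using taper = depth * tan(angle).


Formula: taper = depth * tan(draft_angle)
tan(1.1 deg) = 0.0192010
taper = 28 mm * 0.0192010 = 0.5376 mm

Final answer: 0.5376 mm


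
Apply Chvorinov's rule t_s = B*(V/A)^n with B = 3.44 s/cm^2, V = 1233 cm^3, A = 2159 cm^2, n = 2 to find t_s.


Formula: t_s = B * (V/A)^n  (Chvorinov's rule, n=2)
Modulus M = V/A = 1233/2159 = 0.571098 cm
M^2 = 0.571098^2 = 0.326153 cm^2
t_s = 3.44 * 0.326153 = 1.1220 s

1.1220 s


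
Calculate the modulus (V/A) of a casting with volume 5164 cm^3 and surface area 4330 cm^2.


Formula: Casting Modulus M = V / A
M = 5164 cm^3 / 4330 cm^2 = 1.1926 cm

Final answer: 1.1926 cm


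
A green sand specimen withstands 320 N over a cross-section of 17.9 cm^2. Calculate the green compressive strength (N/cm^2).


Formula: Compressive Strength = Force / Area
Strength = 320 N / 17.9 cm^2 = 17.8771 N/cm^2

Answer: 17.8771 N/cm^2


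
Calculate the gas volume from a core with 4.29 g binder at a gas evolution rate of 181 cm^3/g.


Formula: V_gas = W_binder * gas_evolution_rate
V = 4.29 g * 181 cm^3/g = 776.4900 cm^3

Final answer: 776.4900 cm^3


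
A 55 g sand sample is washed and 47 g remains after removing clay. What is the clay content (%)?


Formula: Clay% = (W_total - W_washed) / W_total * 100
Clay mass = 55 - 47 = 8 g
Clay% = 8 / 55 * 100 = 14.5455%


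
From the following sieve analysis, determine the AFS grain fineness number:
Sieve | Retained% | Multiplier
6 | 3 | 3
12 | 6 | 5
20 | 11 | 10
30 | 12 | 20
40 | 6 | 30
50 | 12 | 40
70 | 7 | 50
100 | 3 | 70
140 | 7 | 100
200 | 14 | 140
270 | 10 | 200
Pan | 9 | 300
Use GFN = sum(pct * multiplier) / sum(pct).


Formula: GFN = sum(pct * multiplier) / sum(pct)
sum(pct * multiplier) = 8969
sum(pct) = 100
GFN = 8969 / 100 = 89.69


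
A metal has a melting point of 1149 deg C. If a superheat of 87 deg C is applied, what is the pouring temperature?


Formula: T_pour = T_melt + Superheat
T_pour = 1149 + 87 = 1236 deg C

Answer: 1236 deg C


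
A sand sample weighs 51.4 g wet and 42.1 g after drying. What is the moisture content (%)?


Formula: MC = (W_wet - W_dry) / W_wet * 100
Water mass = 51.4 - 42.1 = 9.3 g
MC = 9.3 / 51.4 * 100 = 18.0934%

18.0934%


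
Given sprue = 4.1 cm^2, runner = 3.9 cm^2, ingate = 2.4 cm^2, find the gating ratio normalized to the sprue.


Sprue:Runner:Ingate = 1 : 3.9/4.1 : 2.4/4.1 = 1:0.95:0.59


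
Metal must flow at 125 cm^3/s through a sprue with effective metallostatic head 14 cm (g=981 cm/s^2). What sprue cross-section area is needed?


Formula: v = sqrt(2*g*h), A = Q/v
Velocity: v = sqrt(2 * 981 * 14) = sqrt(27468) = 165.7347 cm/s
Sprue area: A = Q / v = 125 / 165.7347 = 0.7542 cm^2

Final answer: 0.7542 cm^2


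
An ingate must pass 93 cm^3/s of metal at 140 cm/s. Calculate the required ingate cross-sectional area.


Formula: A_ingate = Q / v  (continuity equation)
A = 93 cm^3/s / 140 cm/s = 0.6643 cm^2

Answer: 0.6643 cm^2


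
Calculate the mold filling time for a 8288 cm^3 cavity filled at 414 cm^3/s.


Formula: t_fill = V_mold / Q_flow
t = 8288 cm^3 / 414 cm^3/s = 20.0193 s


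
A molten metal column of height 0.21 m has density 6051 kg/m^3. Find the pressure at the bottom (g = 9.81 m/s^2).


Formula: P = rho * g * h
rho * g = 6051 * 9.81 = 59360.31 N/m^3
P = 59360.31 * 0.21 = 12465.6651 Pa

Answer: 12465.6651 Pa


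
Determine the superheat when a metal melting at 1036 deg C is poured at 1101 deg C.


Formula: Superheat = T_pour - T_melt
Superheat = 1101 - 1036 = 65 deg C

Answer: 65 deg C


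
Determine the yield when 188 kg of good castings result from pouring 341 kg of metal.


Formula: Casting Yield = (W_good / W_total) * 100
Yield = (188 kg / 341 kg) * 100 = 55.1320%

55.1320%


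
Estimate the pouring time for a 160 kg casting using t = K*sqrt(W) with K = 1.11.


Formula: t = K * sqrt(W)
sqrt(W) = sqrt(160) = 12.64911
t = 1.11 * 12.64911 = 14.0405 s

Answer: 14.0405 s


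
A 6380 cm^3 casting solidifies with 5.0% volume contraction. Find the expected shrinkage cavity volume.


Formula: V_shrink = V_casting * shrinkage_pct / 100
V_shrink = 6380 cm^3 * 5.0 / 100 = 319.0000 cm^3


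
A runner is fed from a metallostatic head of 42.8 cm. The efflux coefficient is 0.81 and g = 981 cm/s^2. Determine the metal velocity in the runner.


Formula: v = Cd * sqrt(2 * g * h)  (Torricelli with discharge coefficient)
2*g*h = 2 * 981 * 42.8 = 83973.6 cm^2/s^2
sqrt(83973.6) = 289.78199 cm/s
v = 0.81 * 289.78199 = 234.7234 cm/s


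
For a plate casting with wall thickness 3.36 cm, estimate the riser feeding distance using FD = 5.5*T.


Formula: FD = 5.5 * T  (riser feeding-distance rule)
FD = 5.5 * 3.36 cm = 18.4800 cm

18.4800 cm


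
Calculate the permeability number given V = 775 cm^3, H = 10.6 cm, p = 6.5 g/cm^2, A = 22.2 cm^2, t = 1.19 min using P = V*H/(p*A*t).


Formula: Permeability Number P = (V * H) / (p * A * t)
Numerator: V * H = 775 * 10.6 = 8215.0
Denominator: p * A * t = 6.5 * 22.2 * 1.19 = 171.717
P = 8215.0 / 171.717 = 47.8403

Final answer: 47.8403


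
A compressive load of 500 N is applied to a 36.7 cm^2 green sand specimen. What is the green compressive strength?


Formula: Compressive Strength = Force / Area
Strength = 500 N / 36.7 cm^2 = 13.6240 N/cm^2


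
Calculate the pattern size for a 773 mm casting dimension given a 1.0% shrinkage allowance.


Formula: L_pattern = L_casting * (1 + shrinkage_rate/100)
Shrinkage factor = 1 + 1.0/100 = 1.01
L_pattern = 773 mm * 1.01 = 780.7300 mm

Answer: 780.7300 mm


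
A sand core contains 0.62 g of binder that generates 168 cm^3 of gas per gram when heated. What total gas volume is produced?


Formula: V_gas = W_binder * gas_evolution_rate
V = 0.62 g * 168 cm^3/g = 104.1600 cm^3

104.1600 cm^3


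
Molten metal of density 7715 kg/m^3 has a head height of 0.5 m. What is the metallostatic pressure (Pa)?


Formula: P = rho * g * h
rho * g = 7715 * 9.81 = 75684.15 N/m^3
P = 75684.15 * 0.5 = 37842.0750 Pa

Final answer: 37842.0750 Pa


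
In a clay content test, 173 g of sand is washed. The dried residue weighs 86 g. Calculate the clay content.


Formula: Clay% = (W_total - W_washed) / W_total * 100
Clay mass = 173 - 86 = 87 g
Clay% = 87 / 173 * 100 = 50.2890%

Final answer: 50.2890%


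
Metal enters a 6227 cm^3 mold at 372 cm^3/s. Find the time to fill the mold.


Formula: t_fill = V_mold / Q_flow
t = 6227 cm^3 / 372 cm^3/s = 16.7392 s


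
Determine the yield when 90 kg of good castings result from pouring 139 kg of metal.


Formula: Casting Yield = (W_good / W_total) * 100
Yield = (90 kg / 139 kg) * 100 = 64.7482%

Answer: 64.7482%


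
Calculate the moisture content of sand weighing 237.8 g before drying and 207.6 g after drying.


Formula: MC = (W_wet - W_dry) / W_wet * 100
Water mass = 237.8 - 207.6 = 30.2 g
MC = 30.2 / 237.8 * 100 = 12.6997%

Final answer: 12.6997%


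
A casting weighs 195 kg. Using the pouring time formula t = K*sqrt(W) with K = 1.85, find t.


Formula: t = K * sqrt(W)
sqrt(W) = sqrt(195) = 13.96424
t = 1.85 * 13.96424 = 25.8338 s

25.8338 s


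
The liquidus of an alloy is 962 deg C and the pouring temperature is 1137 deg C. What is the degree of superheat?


Formula: Superheat = T_pour - T_melt
Superheat = 1137 - 962 = 175 deg C


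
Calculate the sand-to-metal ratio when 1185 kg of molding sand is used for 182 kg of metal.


Formula: Sand-to-Metal Ratio = W_sand / W_metal
Ratio = 1185 kg / 182 kg = 6.5110

Answer: 6.5110


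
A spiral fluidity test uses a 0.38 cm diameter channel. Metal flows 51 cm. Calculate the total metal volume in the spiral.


Formula: V = pi * (d/2)^2 * L  (cylinder volume)
Radius = 0.38/2 = 0.19 cm
V = pi * 0.19^2 * 51 = 5.7840 cm^3


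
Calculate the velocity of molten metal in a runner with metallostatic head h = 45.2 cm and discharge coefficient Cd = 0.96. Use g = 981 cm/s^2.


Formula: v = Cd * sqrt(2 * g * h)  (Torricelli with discharge coefficient)
2*g*h = 2 * 981 * 45.2 = 88682.4 cm^2/s^2
sqrt(88682.4) = 297.79590 cm/s
v = 0.96 * 297.79590 = 285.8841 cm/s

285.8841 cm/s


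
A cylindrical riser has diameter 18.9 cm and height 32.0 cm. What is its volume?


Formula: V = pi * (D/2)^2 * H  (cylinder volume)
Radius = D/2 = 18.9/2 = 9.45 cm
V = pi * 9.45^2 * 32.0 = 8977.6665 cm^3

8977.6665 cm^3


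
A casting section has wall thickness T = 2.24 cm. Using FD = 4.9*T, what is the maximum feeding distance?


Formula: FD = 4.9 * T  (riser feeding-distance rule)
FD = 4.9 * 2.24 cm = 10.9760 cm

Answer: 10.9760 cm


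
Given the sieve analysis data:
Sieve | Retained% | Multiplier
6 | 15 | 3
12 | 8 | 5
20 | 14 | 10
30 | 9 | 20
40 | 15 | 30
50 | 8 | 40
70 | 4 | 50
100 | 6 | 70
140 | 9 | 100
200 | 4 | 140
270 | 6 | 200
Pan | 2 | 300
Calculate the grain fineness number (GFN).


Formula: GFN = sum(pct * multiplier) / sum(pct)
sum(pct * multiplier) = 5055
sum(pct) = 100
GFN = 5055 / 100 = 50.55

Final answer: 50.55


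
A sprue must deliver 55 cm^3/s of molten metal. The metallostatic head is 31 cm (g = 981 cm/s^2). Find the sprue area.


Formula: v = sqrt(2*g*h), A = Q/v
Velocity: v = sqrt(2 * 981 * 31) = sqrt(60822) = 246.6212 cm/s
Sprue area: A = Q / v = 55 / 246.6212 = 0.2230 cm^2


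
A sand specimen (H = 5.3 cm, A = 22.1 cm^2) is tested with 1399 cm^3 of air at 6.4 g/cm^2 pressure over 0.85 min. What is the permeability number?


Formula: Permeability Number P = (V * H) / (p * A * t)
Numerator: V * H = 1399 * 5.3 = 7414.7
Denominator: p * A * t = 6.4 * 22.1 * 0.85 = 120.224
P = 7414.7 / 120.224 = 61.6740

Answer: 61.6740


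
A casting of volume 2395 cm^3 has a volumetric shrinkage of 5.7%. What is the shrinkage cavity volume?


Formula: V_shrink = V_casting * shrinkage_pct / 100
V_shrink = 2395 cm^3 * 5.7 / 100 = 136.5150 cm^3

Answer: 136.5150 cm^3


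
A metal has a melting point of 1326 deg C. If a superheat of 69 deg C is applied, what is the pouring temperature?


Formula: T_pour = T_melt + Superheat
T_pour = 1326 + 69 = 1395 deg C

1395 deg C


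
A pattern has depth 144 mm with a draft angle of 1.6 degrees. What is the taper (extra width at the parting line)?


Formula: taper = depth * tan(draft_angle)
tan(1.6 deg) = 0.0279325
taper = 144 mm * 0.0279325 = 4.0223 mm

4.0223 mm


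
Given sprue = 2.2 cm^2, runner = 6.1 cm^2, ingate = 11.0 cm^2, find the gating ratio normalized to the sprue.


Sprue:Runner:Ingate = 1 : 6.1/2.2 : 11.0/2.2 = 1:2.77:5.00

Answer: 1:2.77:5.00


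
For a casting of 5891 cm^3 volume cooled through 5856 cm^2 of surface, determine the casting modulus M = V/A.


Formula: Casting Modulus M = V / A
M = 5891 cm^3 / 5856 cm^2 = 1.0060 cm

Final answer: 1.0060 cm


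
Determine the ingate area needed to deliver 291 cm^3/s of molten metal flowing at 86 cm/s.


Formula: A_ingate = Q / v  (continuity equation)
A = 291 cm^3/s / 86 cm/s = 3.3837 cm^2

Final answer: 3.3837 cm^2


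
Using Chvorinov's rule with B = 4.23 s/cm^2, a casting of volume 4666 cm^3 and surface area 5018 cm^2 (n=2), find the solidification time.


Formula: t_s = B * (V/A)^n  (Chvorinov's rule, n=2)
Modulus M = V/A = 4666/5018 = 0.929853 cm
M^2 = 0.929853^2 = 0.864627 cm^2
t_s = 4.23 * 0.864627 = 3.6574 s

Answer: 3.6574 s


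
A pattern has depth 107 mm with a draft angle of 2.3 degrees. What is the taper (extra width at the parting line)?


Formula: taper = depth * tan(draft_angle)
tan(2.3 deg) = 0.0401641
taper = 107 mm * 0.0401641 = 4.2976 mm

4.2976 mm


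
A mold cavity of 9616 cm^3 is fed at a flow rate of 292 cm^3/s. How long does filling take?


Formula: t_fill = V_mold / Q_flow
t = 9616 cm^3 / 292 cm^3/s = 32.9315 s

32.9315 s


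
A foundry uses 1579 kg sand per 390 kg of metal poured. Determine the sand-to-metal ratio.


Formula: Sand-to-Metal Ratio = W_sand / W_metal
Ratio = 1579 kg / 390 kg = 4.0487


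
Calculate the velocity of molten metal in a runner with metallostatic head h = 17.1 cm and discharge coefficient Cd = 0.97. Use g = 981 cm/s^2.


Formula: v = Cd * sqrt(2 * g * h)  (Torricelli with discharge coefficient)
2*g*h = 2 * 981 * 17.1 = 33550.2 cm^2/s^2
sqrt(33550.2) = 183.16714 cm/s
v = 0.97 * 183.16714 = 177.6721 cm/s

177.6721 cm/s


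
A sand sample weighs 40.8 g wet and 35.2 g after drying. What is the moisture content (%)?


Formula: MC = (W_wet - W_dry) / W_wet * 100
Water mass = 40.8 - 35.2 = 5.6 g
MC = 5.6 / 40.8 * 100 = 13.7255%

Answer: 13.7255%


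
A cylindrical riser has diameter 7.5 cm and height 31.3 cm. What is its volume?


Formula: V = pi * (D/2)^2 * H  (cylinder volume)
Radius = D/2 = 7.5/2 = 3.75 cm
V = pi * 3.75^2 * 31.3 = 1382.7916 cm^3

1382.7916 cm^3


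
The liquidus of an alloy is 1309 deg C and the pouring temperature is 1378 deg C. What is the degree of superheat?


Formula: Superheat = T_pour - T_melt
Superheat = 1378 - 1309 = 69 deg C


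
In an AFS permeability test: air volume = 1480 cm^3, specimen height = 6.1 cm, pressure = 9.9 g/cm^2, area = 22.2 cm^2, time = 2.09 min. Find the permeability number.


Formula: Permeability Number P = (V * H) / (p * A * t)
Numerator: V * H = 1480 * 6.1 = 9028.0
Denominator: p * A * t = 9.9 * 22.2 * 2.09 = 459.3402
P = 9028.0 / 459.3402 = 19.6543

19.6543


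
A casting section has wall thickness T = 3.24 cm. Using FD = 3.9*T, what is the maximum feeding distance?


Formula: FD = 3.9 * T  (riser feeding-distance rule)
FD = 3.9 * 3.24 cm = 12.6360 cm

Final answer: 12.6360 cm


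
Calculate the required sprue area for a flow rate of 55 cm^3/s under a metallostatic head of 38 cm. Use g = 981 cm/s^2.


Formula: v = sqrt(2*g*h), A = Q/v
Velocity: v = sqrt(2 * 981 * 38) = sqrt(74556) = 273.0494 cm/s
Sprue area: A = Q / v = 55 / 273.0494 = 0.2014 cm^2

Final answer: 0.2014 cm^2


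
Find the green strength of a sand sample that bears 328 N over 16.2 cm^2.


Formula: Compressive Strength = Force / Area
Strength = 328 N / 16.2 cm^2 = 20.2469 N/cm^2

Answer: 20.2469 N/cm^2


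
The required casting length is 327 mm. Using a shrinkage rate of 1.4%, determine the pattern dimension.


Formula: L_pattern = L_casting * (1 + shrinkage_rate/100)
Shrinkage factor = 1 + 1.4/100 = 1.014
L_pattern = 327 mm * 1.014 = 331.5780 mm

Final answer: 331.5780 mm


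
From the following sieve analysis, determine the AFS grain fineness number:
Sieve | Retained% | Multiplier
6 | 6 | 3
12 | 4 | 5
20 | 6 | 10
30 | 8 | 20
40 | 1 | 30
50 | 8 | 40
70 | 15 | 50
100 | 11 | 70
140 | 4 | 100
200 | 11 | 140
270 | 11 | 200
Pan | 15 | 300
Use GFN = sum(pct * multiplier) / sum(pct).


Formula: GFN = sum(pct * multiplier) / sum(pct)
sum(pct * multiplier) = 10768
sum(pct) = 100
GFN = 10768 / 100 = 107.68

Final answer: 107.68


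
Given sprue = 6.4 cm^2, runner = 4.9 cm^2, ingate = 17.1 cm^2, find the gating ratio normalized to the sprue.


Sprue:Runner:Ingate = 1 : 4.9/6.4 : 17.1/6.4 = 1:0.77:2.67

Final answer: 1:0.77:2.67


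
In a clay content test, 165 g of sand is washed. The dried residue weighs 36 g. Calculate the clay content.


Formula: Clay% = (W_total - W_washed) / W_total * 100
Clay mass = 165 - 36 = 129 g
Clay% = 129 / 165 * 100 = 78.1818%


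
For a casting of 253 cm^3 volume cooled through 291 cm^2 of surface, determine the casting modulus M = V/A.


Formula: Casting Modulus M = V / A
M = 253 cm^3 / 291 cm^2 = 0.8694 cm

Answer: 0.8694 cm


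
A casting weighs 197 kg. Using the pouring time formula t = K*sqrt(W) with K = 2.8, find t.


Formula: t = K * sqrt(W)
sqrt(W) = sqrt(197) = 14.03567
t = 2.8 * 14.03567 = 39.2999 s

Final answer: 39.2999 s


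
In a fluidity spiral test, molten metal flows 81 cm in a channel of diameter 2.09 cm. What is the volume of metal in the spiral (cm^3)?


Formula: V = pi * (d/2)^2 * L  (cylinder volume)
Radius = 2.09/2 = 1.045 cm
V = pi * 1.045^2 * 81 = 277.8865 cm^3

Final answer: 277.8865 cm^3


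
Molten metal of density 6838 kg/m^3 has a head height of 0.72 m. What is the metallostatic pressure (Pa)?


Formula: P = rho * g * h
rho * g = 6838 * 9.81 = 67080.78 N/m^3
P = 67080.78 * 0.72 = 48298.1616 Pa


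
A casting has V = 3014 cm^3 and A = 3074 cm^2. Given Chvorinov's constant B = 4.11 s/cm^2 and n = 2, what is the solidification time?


Formula: t_s = B * (V/A)^n  (Chvorinov's rule, n=2)
Modulus M = V/A = 3014/3074 = 0.980481 cm
M^2 = 0.980481^2 = 0.961343 cm^2
t_s = 4.11 * 0.961343 = 3.9511 s

Final answer: 3.9511 s


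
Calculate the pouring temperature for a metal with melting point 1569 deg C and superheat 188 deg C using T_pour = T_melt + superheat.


Formula: T_pour = T_melt + Superheat
T_pour = 1569 + 188 = 1757 deg C

Answer: 1757 deg C


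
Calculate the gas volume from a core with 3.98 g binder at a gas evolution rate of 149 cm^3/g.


Formula: V_gas = W_binder * gas_evolution_rate
V = 3.98 g * 149 cm^3/g = 593.0200 cm^3


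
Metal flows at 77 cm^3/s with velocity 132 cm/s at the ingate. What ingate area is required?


Formula: A_ingate = Q / v  (continuity equation)
A = 77 cm^3/s / 132 cm/s = 0.5833 cm^2


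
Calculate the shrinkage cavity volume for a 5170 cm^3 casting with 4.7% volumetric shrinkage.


Formula: V_shrink = V_casting * shrinkage_pct / 100
V_shrink = 5170 cm^3 * 4.7 / 100 = 242.9900 cm^3

242.9900 cm^3


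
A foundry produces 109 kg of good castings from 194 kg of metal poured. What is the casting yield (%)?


Formula: Casting Yield = (W_good / W_total) * 100
Yield = (109 kg / 194 kg) * 100 = 56.1856%

Final answer: 56.1856%


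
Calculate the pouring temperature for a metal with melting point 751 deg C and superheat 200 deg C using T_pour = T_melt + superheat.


Formula: T_pour = T_melt + Superheat
T_pour = 751 + 200 = 951 deg C

951 deg C


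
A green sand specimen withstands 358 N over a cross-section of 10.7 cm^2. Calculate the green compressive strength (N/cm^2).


Formula: Compressive Strength = Force / Area
Strength = 358 N / 10.7 cm^2 = 33.4579 N/cm^2

33.4579 N/cm^2


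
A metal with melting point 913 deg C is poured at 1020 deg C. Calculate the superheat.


Formula: Superheat = T_pour - T_melt
Superheat = 1020 - 913 = 107 deg C

107 deg C


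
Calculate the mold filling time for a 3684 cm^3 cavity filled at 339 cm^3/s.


Formula: t_fill = V_mold / Q_flow
t = 3684 cm^3 / 339 cm^3/s = 10.8673 s

10.8673 s


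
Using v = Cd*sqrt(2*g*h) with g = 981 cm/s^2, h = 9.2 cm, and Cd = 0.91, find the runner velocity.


Formula: v = Cd * sqrt(2 * g * h)  (Torricelli with discharge coefficient)
2*g*h = 2 * 981 * 9.2 = 18050.4 cm^2/s^2
sqrt(18050.4) = 134.35178 cm/s
v = 0.91 * 134.35178 = 122.2601 cm/s


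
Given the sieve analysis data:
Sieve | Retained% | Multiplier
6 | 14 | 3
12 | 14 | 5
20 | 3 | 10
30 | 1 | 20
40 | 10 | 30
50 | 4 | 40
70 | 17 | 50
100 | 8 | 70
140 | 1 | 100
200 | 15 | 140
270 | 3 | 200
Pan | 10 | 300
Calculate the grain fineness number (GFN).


Formula: GFN = sum(pct * multiplier) / sum(pct)
sum(pct * multiplier) = 7832
sum(pct) = 100
GFN = 7832 / 100 = 78.32

Answer: 78.32


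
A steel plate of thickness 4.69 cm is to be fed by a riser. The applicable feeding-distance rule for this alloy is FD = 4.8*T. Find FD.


Formula: FD = 4.8 * T  (riser feeding-distance rule)
FD = 4.8 * 4.69 cm = 22.5120 cm

22.5120 cm


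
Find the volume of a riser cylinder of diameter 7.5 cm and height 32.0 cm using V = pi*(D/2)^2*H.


Formula: V = pi * (D/2)^2 * H  (cylinder volume)
Radius = D/2 = 7.5/2 = 3.75 cm
V = pi * 3.75^2 * 32.0 = 1413.7167 cm^3

Answer: 1413.7167 cm^3


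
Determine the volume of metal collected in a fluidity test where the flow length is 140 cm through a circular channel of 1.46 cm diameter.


Formula: V = pi * (d/2)^2 * L  (cylinder volume)
Radius = 1.46/2 = 0.73 cm
V = pi * 0.73^2 * 140 = 234.3817 cm^3


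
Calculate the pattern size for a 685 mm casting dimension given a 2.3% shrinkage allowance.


Formula: L_pattern = L_casting * (1 + shrinkage_rate/100)
Shrinkage factor = 1 + 2.3/100 = 1.023
L_pattern = 685 mm * 1.023 = 700.7550 mm

700.7550 mm


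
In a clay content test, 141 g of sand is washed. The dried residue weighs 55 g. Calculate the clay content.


Formula: Clay% = (W_total - W_washed) / W_total * 100
Clay mass = 141 - 55 = 86 g
Clay% = 86 / 141 * 100 = 60.9929%


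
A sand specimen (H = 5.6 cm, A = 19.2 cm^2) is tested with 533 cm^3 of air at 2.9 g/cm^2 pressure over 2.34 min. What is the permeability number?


Formula: Permeability Number P = (V * H) / (p * A * t)
Numerator: V * H = 533 * 5.6 = 2984.8
Denominator: p * A * t = 2.9 * 19.2 * 2.34 = 130.2912
P = 2984.8 / 130.2912 = 22.9087

Answer: 22.9087


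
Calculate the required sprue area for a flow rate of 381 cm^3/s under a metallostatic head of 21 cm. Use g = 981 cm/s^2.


Formula: v = sqrt(2*g*h), A = Q/v
Velocity: v = sqrt(2 * 981 * 21) = sqrt(41202) = 202.9828 cm/s
Sprue area: A = Q / v = 381 / 202.9828 = 1.8770 cm^2

Answer: 1.8770 cm^2


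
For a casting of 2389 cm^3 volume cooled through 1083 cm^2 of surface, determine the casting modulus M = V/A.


Formula: Casting Modulus M = V / A
M = 2389 cm^3 / 1083 cm^2 = 2.2059 cm


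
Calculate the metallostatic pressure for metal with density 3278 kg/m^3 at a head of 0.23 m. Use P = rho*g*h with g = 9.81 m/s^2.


Formula: P = rho * g * h
rho * g = 3278 * 9.81 = 32157.18 N/m^3
P = 32157.18 * 0.23 = 7396.1514 Pa

Answer: 7396.1514 Pa


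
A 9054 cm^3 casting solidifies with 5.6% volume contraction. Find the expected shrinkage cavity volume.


Formula: V_shrink = V_casting * shrinkage_pct / 100
V_shrink = 9054 cm^3 * 5.6 / 100 = 507.0240 cm^3

Answer: 507.0240 cm^3


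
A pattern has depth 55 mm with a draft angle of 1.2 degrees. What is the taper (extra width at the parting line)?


Formula: taper = depth * tan(draft_angle)
tan(1.2 deg) = 0.0209470
taper = 55 mm * 0.0209470 = 1.1521 mm


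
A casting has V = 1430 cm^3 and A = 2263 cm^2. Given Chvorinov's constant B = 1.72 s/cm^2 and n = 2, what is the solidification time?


Formula: t_s = B * (V/A)^n  (Chvorinov's rule, n=2)
Modulus M = V/A = 1430/2263 = 0.631905 cm
M^2 = 0.631905^2 = 0.399304 cm^2
t_s = 1.72 * 0.399304 = 0.6868 s

0.6868 s


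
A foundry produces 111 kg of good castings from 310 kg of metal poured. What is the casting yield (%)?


Formula: Casting Yield = (W_good / W_total) * 100
Yield = (111 kg / 310 kg) * 100 = 35.8065%

Answer: 35.8065%


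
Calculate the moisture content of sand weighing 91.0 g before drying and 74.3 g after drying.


Formula: MC = (W_wet - W_dry) / W_wet * 100
Water mass = 91.0 - 74.3 = 16.7 g
MC = 16.7 / 91.0 * 100 = 18.3516%


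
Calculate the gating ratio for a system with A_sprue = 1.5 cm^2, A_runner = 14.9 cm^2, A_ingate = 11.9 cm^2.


Sprue:Runner:Ingate = 1 : 14.9/1.5 : 11.9/1.5 = 1:9.93:7.93

Answer: 1:9.93:7.93


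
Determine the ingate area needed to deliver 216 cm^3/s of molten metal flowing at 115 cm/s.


Formula: A_ingate = Q / v  (continuity equation)
A = 216 cm^3/s / 115 cm/s = 1.8783 cm^2

1.8783 cm^2


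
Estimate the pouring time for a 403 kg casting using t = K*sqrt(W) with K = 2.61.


Formula: t = K * sqrt(W)
sqrt(W) = sqrt(403) = 20.07486
t = 2.61 * 20.07486 = 52.3954 s

Answer: 52.3954 s


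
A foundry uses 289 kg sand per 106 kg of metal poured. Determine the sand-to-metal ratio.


Formula: Sand-to-Metal Ratio = W_sand / W_metal
Ratio = 289 kg / 106 kg = 2.7264

Final answer: 2.7264


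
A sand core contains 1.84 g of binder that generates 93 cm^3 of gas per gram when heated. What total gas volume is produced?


Formula: V_gas = W_binder * gas_evolution_rate
V = 1.84 g * 93 cm^3/g = 171.1200 cm^3

Answer: 171.1200 cm^3


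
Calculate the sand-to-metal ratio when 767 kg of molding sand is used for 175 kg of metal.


Formula: Sand-to-Metal Ratio = W_sand / W_metal
Ratio = 767 kg / 175 kg = 4.3829


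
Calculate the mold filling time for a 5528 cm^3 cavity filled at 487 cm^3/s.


Formula: t_fill = V_mold / Q_flow
t = 5528 cm^3 / 487 cm^3/s = 11.3511 s


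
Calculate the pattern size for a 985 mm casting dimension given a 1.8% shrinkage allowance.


Formula: L_pattern = L_casting * (1 + shrinkage_rate/100)
Shrinkage factor = 1 + 1.8/100 = 1.018
L_pattern = 985 mm * 1.018 = 1002.7300 mm


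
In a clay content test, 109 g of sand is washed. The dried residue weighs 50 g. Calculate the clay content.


Formula: Clay% = (W_total - W_washed) / W_total * 100
Clay mass = 109 - 50 = 59 g
Clay% = 59 / 109 * 100 = 54.1284%

Answer: 54.1284%


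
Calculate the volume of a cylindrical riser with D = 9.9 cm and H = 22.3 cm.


Formula: V = pi * (D/2)^2 * H  (cylinder volume)
Radius = D/2 = 9.9/2 = 4.95 cm
V = pi * 4.95^2 * 22.3 = 1716.5843 cm^3

1716.5843 cm^3


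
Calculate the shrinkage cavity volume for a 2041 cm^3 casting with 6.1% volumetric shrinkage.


Formula: V_shrink = V_casting * shrinkage_pct / 100
V_shrink = 2041 cm^3 * 6.1 / 100 = 124.5010 cm^3

Final answer: 124.5010 cm^3


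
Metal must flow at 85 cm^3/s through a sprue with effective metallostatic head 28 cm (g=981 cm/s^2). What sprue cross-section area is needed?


Formula: v = sqrt(2*g*h), A = Q/v
Velocity: v = sqrt(2 * 981 * 28) = sqrt(54936) = 234.3843 cm/s
Sprue area: A = Q / v = 85 / 234.3843 = 0.3627 cm^2

Final answer: 0.3627 cm^2


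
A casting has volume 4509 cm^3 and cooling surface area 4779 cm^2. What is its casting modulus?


Formula: Casting Modulus M = V / A
M = 4509 cm^3 / 4779 cm^2 = 0.9435 cm

Answer: 0.9435 cm


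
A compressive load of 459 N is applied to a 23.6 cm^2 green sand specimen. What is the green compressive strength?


Formula: Compressive Strength = Force / Area
Strength = 459 N / 23.6 cm^2 = 19.4492 N/cm^2

Answer: 19.4492 N/cm^2


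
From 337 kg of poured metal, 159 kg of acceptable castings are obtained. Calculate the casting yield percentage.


Formula: Casting Yield = (W_good / W_total) * 100
Yield = (159 kg / 337 kg) * 100 = 47.1810%


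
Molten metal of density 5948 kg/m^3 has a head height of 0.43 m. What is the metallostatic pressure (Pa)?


Formula: P = rho * g * h
rho * g = 5948 * 9.81 = 58349.88 N/m^3
P = 58349.88 * 0.43 = 25090.4484 Pa

25090.4484 Pa
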